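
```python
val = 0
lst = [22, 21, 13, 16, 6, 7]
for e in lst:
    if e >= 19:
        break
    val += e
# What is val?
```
Trace:
  val=0
  val=0, e=22

Final answer: 0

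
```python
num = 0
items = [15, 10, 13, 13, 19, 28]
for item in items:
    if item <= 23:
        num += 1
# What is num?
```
Trace:
  num=0
  num=1, item=15
  num=2, item=10
  num=3, item=13
  num=4, item=13
  num=5, item=19
  num=5, item=28

Final answer: 5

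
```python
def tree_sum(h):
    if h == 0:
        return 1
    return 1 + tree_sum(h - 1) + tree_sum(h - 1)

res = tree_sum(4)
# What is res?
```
Call trace (a repeated sub-call is expanded the first time; later identical calls just restate its return value):
tree_sum(h=4)
  tree_sum(h=3)
    tree_sum(h=2)
      tree_sum(h=1)
        tree_sum(h=0)
        -> return 1
        tree_sum(h=0)
        -> return 1
      -> return 3
      tree_sum(h=1) -> return 3  (same call as traced above)
    -> return 7
    tree_sum(h=2) -> return 7  (same call as traced above)
  -> return 15
  tree_sum(h=3) -> return 15  (same call as traced above)
-> return 31

Final answer: 31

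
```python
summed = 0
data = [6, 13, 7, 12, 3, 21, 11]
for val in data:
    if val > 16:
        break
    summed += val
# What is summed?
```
Trace:
  summed=0
  summed=6, val=6
  summed=19, val=13
  summed=26, val=7
  summed=38, val=12
  summed=41, val=3
  summed=41, val=21

Final answer: 41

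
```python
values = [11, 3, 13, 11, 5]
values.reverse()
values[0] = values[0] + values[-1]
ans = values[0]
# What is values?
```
Trace:
  values=[11, 3, 13, 11, 5]
  values=[5, 11, 13, 3, 11]
  values=[16, 11, 13, 3, 11]
  values=[16, 11, 13, 3, 11], ans=16

Final answer: [16, 11, 13, 3, 11]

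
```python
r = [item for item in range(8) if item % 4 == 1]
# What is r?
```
Trace:
  item=0
  item=1
  item=2
  item=3
  item=4
  item=5
  item=6
  item=7
  r=[1, 5]

Final answer: [1, 5]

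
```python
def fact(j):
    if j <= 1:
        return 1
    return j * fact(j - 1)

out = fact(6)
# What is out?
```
Call trace:
fact(j=6)
  fact(j=5)
    fact(j=4)
      fact(j=3)
        fact(j=2)
          fact(j=1)
          -> return 1
        -> return 2
      -> return 6
    -> return 24
  -> return 120
-> return 720

Final answer: 720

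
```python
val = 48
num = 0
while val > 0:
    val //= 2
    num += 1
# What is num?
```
Trace:
  val=48
  val=48, num=0
  val=24, num=1
  val=12, num=2
  val=6, num=3
  val=3, num=4
  val=1, num=5
  val=0, num=6

Final answer: 6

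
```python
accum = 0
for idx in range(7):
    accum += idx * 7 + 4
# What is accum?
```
Trace:
  accum=0
  accum=4, idx=0
  accum=15, idx=1
  accum=33, idx=2
  accum=58, idx=3
  accum=90, idx=4
  accum=129, idx=5
  accum=175, idx=6

Final answer: 175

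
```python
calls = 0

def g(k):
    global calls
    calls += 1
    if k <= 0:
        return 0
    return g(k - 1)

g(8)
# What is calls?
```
Call trace:
g(k=8)
  g(k=7)
    g(k=6)
      g(k=5)
        g(k=4)
          g(k=3)
            g(k=2)
              g(k=1)
                g(k=0)
                -> return 0
              -> return 0
            -> return 0
          -> return 0
        -> return 0
      -> return 0
    -> return 0
  -> return 0
-> return 0

calls is incremented once per call. g is entered once for each k = 8, 7, 6, 5, 4, 3, 2, 1, 0 (the k <= 0 call returns without recursing), i.e. 8 + 1 calls.
calls = 9

Final answer: 9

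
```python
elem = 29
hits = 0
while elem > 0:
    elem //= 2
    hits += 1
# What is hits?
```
Trace:
  elem=29
  elem=29, hits=0
  elem=14, hits=1
  elem=7, hits=2
  elem=3, hits=3
  elem=1, hits=4
  elem=0, hits=5

Final answer: 5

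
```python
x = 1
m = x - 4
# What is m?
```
Trace:
  x=1
  x=1, m=-3

Final answer: -3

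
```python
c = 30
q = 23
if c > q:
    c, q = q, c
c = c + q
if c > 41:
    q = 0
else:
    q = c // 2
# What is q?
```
Trace:
  c=30
  c=30, q=23
  c=23, q=30
  c=53, q=30
  c=53, q=0

Final answer: 0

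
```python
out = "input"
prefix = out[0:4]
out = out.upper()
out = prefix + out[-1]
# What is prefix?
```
Trace:
  out='input'
  out='input', prefix='inpu'
  out='INPUT', prefix='inpu'
  out='inpuT', prefix='inpu'

Final answer: 'inpu'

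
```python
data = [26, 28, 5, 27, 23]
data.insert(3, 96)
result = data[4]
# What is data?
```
Trace:
  data=[26, 28, 5, 27, 23]
  data=[26, 28, 5, 96, 27, 23]
  data=[26, 28, 5, 96, 27, 23], result=27

Final answer: [26, 28, 5, 96, 27, 23]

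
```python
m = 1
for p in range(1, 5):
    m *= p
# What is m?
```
Trace:
  m=1
  m=1, p=1
  m=2, p=2
  m=6, p=3
  m=24, p=4

Final answer: 24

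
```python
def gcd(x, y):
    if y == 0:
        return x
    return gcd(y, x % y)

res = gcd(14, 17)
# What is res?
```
Call trace:
gcd(x=14, y=17)
  gcd(x=17, y=14)
    gcd(x=14, y=3)
      gcd(x=3, y=2)
        gcd(x=2, y=1)
          gcd(x=1, y=0)
          -> return 1
        -> return 1
      -> return 1
    -> return 1
  -> return 1
-> return 1

Final answer: 1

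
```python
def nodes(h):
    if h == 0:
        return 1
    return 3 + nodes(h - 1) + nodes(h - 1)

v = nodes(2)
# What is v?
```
Call trace (a repeated sub-call is expanded the first time; later identical calls just restate its return value):
nodes(h=2)
  nodes(h=1)
    nodes(h=0)
    -> return 1
    nodes(h=0)
    -> return 1
  -> return 5
  nodes(h=1) -> return 5  (same call as traced above)
-> return 13

Final answer: 13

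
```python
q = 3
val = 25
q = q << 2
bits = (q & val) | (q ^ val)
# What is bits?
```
Trace:
  q=3
  q=3, val=25
  q=12, val=25
  q=12, val=25, bits=29

Final answer: 29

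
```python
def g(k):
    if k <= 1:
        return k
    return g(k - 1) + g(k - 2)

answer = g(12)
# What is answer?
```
Call trace (a repeated sub-call is expanded the first time; later identical calls just restate its return value):
g(k=12)
  g(k=11)
    g(k=10)
      g(k=9)
        g(k=8)
          g(k=7)
            g(k=6)
              g(k=5)
                g(k=4)
                  g(k=3)
                    g(k=2)
                      g(k=1)
                      -> return 1
                      g(k=0)
                      -> return 0
                    -> return 1
                    g(k=1)
                    -> return 1
                  -> return 2
                  g(k=2) -> return 1  (same call as traced above)
                -> return 3
                g(k=3) -> return 2  (same call as traced above)
              -> return 5
              g(k=4) -> return 3  (same call as traced above)
            -> return 8
            g(k=5) -> return 5  (same call as traced above)
          -> return 13
          g(k=6) -> return 8  (same call as traced above)
        -> return 21
        g(k=7) -> return 13  (same call as traced above)
      -> return 34
      g(k=8) -> return 21  (same call as traced above)
    -> return 55
    g(k=9) -> return 34  (same call as traced above)
  -> return 89
  g(k=10) -> return 55  (same call as traced above)
-> return 144

Final answer: 144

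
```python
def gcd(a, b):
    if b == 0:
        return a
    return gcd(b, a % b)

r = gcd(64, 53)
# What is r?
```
Call trace:
gcd(a=64, b=53)
  gcd(a=53, b=11)
    gcd(a=11, b=9)
      gcd(a=9, b=2)
        gcd(a=2, b=1)
          gcd(a=1, b=0)
          -> return 1
        -> return 1
      -> return 1
    -> return 1
  -> return 1
-> return 1

Final answer: 1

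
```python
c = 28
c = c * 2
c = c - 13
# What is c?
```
Trace:
  c=28
  c=56
  c=43

Final answer: 43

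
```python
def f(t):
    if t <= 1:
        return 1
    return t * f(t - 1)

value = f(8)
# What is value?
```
Call trace:
f(t=8)
  f(t=7)
    f(t=6)
      f(t=5)
        f(t=4)
          f(t=3)
            f(t=2)
              f(t=1)
              -> return 1
            -> return 2
          -> return 6
        -> return 24
      -> return 120
    -> return 720
  -> return 5040
-> return 40320

Final answer: 40320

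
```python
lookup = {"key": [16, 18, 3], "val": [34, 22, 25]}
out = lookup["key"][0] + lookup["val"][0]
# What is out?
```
Trace:
  lookup={'key': [16, 18, 3], 'val': [34, 22, 25]}
  lookup={'key': [16, 18, 3], 'val': [34, 22, 25]}, out=50

Final answer: 50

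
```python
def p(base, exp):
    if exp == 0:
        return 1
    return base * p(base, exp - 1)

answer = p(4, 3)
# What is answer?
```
Call trace:
p(base=4, exp=3)
  p(base=4, exp=2)
    p(base=4, exp=1)
      p(base=4, exp=0)
      -> return 1
    -> return 4
  -> return 16
-> return 64

Final answer: 64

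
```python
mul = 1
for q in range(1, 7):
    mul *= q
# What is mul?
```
Trace:
  mul=1
  mul=1, q=1
  mul=2, q=2
  mul=6, q=3
  mul=24, q=4
  mul=120, q=5
  mul=720, q=6

Final answer: 720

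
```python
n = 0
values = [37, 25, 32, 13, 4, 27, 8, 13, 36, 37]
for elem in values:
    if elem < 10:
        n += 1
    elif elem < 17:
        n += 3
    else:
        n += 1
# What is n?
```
Trace:
  n=0
  n=1, elem=37
  n=2, elem=25
  n=3, elem=32
  n=6, elem=13
  n=7, elem=4
  n=8, elem=27
  n=9, elem=8
  n=12, elem=13
  n=13, elem=36
  n=14, elem=37

Final answer: 14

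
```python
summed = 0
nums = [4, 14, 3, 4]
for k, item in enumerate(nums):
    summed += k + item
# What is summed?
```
Trace:
  summed=0
  summed=4, k=0, item=4
  summed=19, k=1, item=14
  summed=24, k=2, item=3
  summed=31, k=3, item=4

Final answer: 31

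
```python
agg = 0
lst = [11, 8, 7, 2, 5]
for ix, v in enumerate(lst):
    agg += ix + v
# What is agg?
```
Trace:
  agg=0
  agg=11, ix=0, v=11
  agg=20, ix=1, v=8
  agg=29, ix=2, v=7
  agg=34, ix=3, v=2
  agg=43, ix=4, v=5

Final answer: 43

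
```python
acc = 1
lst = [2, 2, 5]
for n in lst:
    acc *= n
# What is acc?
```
Trace:
  acc=1
  acc=2, n=2
  acc=4, n=2
  acc=20, n=5

Final answer: 20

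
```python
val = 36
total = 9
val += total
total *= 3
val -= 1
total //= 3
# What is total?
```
Trace:
  val=36
  val=36, total=9
  val=45, total=9
  val=45, total=27
  val=44, total=27
  val=44, total=9

Final answer: 9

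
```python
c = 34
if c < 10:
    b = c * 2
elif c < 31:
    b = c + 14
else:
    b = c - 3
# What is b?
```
Trace:
  c=34
  c=34, b=31

Final answer: 31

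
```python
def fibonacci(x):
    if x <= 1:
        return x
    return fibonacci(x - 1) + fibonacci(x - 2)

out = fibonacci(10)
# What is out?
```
Call trace (a repeated sub-call is expanded the first time; later identical calls just restate its return value):
fibonacci(x=10)
  fibonacci(x=9)
    fibonacci(x=8)
      fibonacci(x=7)
        fibonacci(x=6)
          fibonacci(x=5)
            fibonacci(x=4)
              fibonacci(x=3)
                fibonacci(x=2)
                  fibonacci(x=1)
                  -> return 1
                  fibonacci(x=0)
                  -> return 0
                -> return 1
                fibonacci(x=1)
                -> return 1
              -> return 2
              fibonacci(x=2) -> return 1  (same call as traced above)
            -> return 3
            fibonacci(x=3) -> return 2  (same call as traced above)
          -> return 5
          fibonacci(x=4) -> return 3  (same call as traced above)
        -> return 8
        fibonacci(x=5) -> return 5  (same call as traced above)
      -> return 13
      fibonacci(x=6) -> return 8  (same call as traced above)
    -> return 21
    fibonacci(x=7) -> return 13  (same call as traced above)
  -> return 34
  fibonacci(x=8) -> return 21  (same call as traced above)
-> return 55

Final answer: 55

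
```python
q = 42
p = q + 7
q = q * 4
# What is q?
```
Trace:
  q=42
  q=42, p=49
  q=168, p=49

Final answer: 168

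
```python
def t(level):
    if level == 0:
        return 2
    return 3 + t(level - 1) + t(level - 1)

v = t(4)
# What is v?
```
Call trace (a repeated sub-call is expanded the first time; later identical calls just restate its return value):
t(level=4)
  t(level=3)
    t(level=2)
      t(level=1)
        t(level=0)
        -> return 2
        t(level=0)
        -> return 2
      -> return 7
      t(level=1) -> return 7  (same call as traced above)
    -> return 17
    t(level=2) -> return 17  (same call as traced above)
  -> return 37
  t(level=3) -> return 37  (same call as traced above)
-> return 77

Final answer: 77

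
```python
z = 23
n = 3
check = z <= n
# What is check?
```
Trace:
  z=23
  z=23, n=3
  z=23, n=3, check=False

Final answer: False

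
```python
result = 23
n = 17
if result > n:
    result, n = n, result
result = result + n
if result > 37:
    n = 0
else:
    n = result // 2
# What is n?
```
Trace:
  result=23
  result=23, n=17
  result=17, n=23
  result=40, n=23
  result=40, n=0

Final answer: 0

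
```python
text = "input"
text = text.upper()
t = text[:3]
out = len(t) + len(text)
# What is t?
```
Trace:
  text='input'
  text='INPUT'
  text='INPUT', t='INP'
  text='INPUT', t='INP', out=8

Final answer: 'INP'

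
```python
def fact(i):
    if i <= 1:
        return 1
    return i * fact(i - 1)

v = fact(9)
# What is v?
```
Call trace:
fact(i=9)
  fact(i=8)
    fact(i=7)
      fact(i=6)
        fact(i=5)
          fact(i=4)
            fact(i=3)
              fact(i=2)
                fact(i=1)
                -> return 1
              -> return 2
            -> return 6
          -> return 24
        -> return 120
      -> return 720
    -> return 5040
  -> return 40320
-> return 362880

Final answer: 362880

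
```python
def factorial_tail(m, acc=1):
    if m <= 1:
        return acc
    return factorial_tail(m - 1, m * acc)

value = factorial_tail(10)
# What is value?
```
Call trace:
factorial_tail(m=10, acc=1)
  factorial_tail(m=9, acc=10)
    factorial_tail(m=8, acc=90)
      factorial_tail(m=7, acc=720)
        factorial_tail(m=6, acc=5040)
          factorial_tail(m=5, acc=30240)
            factorial_tail(m=4, acc=151200)
              factorial_tail(m=3, acc=604800)
                factorial_tail(m=2, acc=1814400)
                  factorial_tail(m=1, acc=3628800)
                  -> return 3628800
                -> return 3628800
              -> return 3628800
            -> return 3628800
          -> return 3628800
        -> return 3628800
      -> return 3628800
    -> return 3628800
  -> return 3628800
-> return 3628800

Final answer: 3628800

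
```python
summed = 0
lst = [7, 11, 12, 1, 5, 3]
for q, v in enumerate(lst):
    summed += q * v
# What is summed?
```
Trace:
  summed=0
  summed=0, q=0, v=7
  summed=11, q=1, v=11
  summed=35, q=2, v=12
  summed=38, q=3, v=1
  summed=58, q=4, v=5
  summed=73, q=5, v=3

Final answer: 73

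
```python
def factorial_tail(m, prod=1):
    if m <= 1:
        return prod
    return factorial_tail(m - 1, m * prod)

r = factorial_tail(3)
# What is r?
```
Call trace:
factorial_tail(m=3, prod=1)
  factorial_tail(m=2, prod=3)
    factorial_tail(m=1, prod=6)
    -> return 6
  -> return 6
-> return 6

Final answer: 6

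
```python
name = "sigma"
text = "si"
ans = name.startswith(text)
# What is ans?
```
Trace:
  name='sigma'
  name='sigma', text='si'
  name='sigma', text='si', ans=True

Final answer: True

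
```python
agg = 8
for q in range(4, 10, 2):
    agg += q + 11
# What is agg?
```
Trace:
  agg=8
  agg=23, q=4
  agg=40, q=6
  agg=59, q=8

Final answer: 59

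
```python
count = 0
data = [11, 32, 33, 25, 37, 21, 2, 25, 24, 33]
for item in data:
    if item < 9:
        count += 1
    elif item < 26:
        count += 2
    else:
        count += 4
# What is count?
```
Trace:
  count=0
  count=2, item=11
  count=6, item=32
  count=10, item=33
  count=12, item=25
  count=16, item=37
  count=18, item=21
  count=19, item=2
  count=21, item=25
  count=23, item=24
  count=27, item=33

Final answer: 27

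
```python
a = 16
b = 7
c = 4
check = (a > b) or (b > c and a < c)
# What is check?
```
Trace:
  a=16
  a=16, b=7
  a=16, b=7, c=4
  a=16, b=7, c=4, check=True

Final answer: True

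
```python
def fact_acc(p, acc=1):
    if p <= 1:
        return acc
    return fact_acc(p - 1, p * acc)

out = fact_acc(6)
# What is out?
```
Call trace:
fact_acc(p=6, acc=1)
  fact_acc(p=5, acc=6)
    fact_acc(p=4, acc=30)
      fact_acc(p=3, acc=120)
        fact_acc(p=2, acc=360)
          fact_acc(p=1, acc=720)
          -> return 720
        -> return 720
      -> return 720
    -> return 720
  -> return 720
-> return 720

Final answer: 720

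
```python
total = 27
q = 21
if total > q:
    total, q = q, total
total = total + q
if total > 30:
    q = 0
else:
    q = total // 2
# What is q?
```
Trace:
  total=27
  total=27, q=21
  total=21, q=27
  total=48, q=27
  total=48, q=0

Final answer: 0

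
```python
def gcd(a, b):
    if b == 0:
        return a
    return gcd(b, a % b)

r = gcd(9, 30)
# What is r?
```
Call trace:
gcd(a=9, b=30)
  gcd(a=30, b=9)
    gcd(a=9, b=3)
      gcd(a=3, b=0)
      -> return 3
    -> return 3
  -> return 3
-> return 3

Final answer: 3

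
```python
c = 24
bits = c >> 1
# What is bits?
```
Trace:
  c=24
  c=24, bits=12

Final answer: 12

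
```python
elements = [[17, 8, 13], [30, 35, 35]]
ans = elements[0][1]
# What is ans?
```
Trace:
  elements=[[17, 8, 13], [30, 35, 35]]
  elements=[[17, 8, 13], [30, 35, 35]], ans=8

Final answer: 8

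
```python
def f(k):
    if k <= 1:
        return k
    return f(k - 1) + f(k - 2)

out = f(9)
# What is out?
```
Call trace (a repeated sub-call is expanded the first time; later identical calls just restate its return value):
f(k=9)
  f(k=8)
    f(k=7)
      f(k=6)
        f(k=5)
          f(k=4)
            f(k=3)
              f(k=2)
                f(k=1)
                -> return 1
                f(k=0)
                -> return 0
              -> return 1
              f(k=1)
              -> return 1
            -> return 2
            f(k=2) -> return 1  (same call as traced above)
          -> return 3
          f(k=3) -> return 2  (same call as traced above)
        -> return 5
        f(k=4) -> return 3  (same call as traced above)
      -> return 8
      f(k=5) -> return 5  (same call as traced above)
    -> return 13
    f(k=6) -> return 8  (same call as traced above)
  -> return 21
  f(k=7) -> return 13  (same call as traced above)
-> return 34

Final answer: 34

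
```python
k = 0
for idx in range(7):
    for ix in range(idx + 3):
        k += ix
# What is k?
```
Trace:
  k=0
  k=0, idx=0, ix=0
  k=1, idx=0, ix=1
  k=3, idx=0, ix=2
  k=3, idx=1, ix=0
  k=4, idx=1, ix=1
  k=6, idx=1, ix=2
  k=9, idx=1, ix=3
  k=9, idx=2, ix=0
  k=10, idx=2, ix=1
  k=12, idx=2, ix=2
  k=15, idx=2, ix=3
  k=19, idx=2, ix=4
  k=19, idx=3, ix=0
  k=20, idx=3, ix=1
  k=22, idx=3, ix=2
  k=25, idx=3, ix=3
  k=29, idx=3, ix=4
  k=34, idx=3, ix=5
  k=34, idx=4, ix=0
  k=35, idx=4, ix=1
  k=37, idx=4, ix=2
  k=40, idx=4, ix=3
  k=44, idx=4, ix=4
  k=49, idx=4, ix=5
  k=55, idx=4, ix=6
  k=55, idx=5, ix=0
  k=56, idx=5, ix=1
  k=58, idx=5, ix=2
  k=61, idx=5, ix=3
  k=65, idx=5, ix=4
  k=70, idx=5, ix=5
  k=76, idx=5, ix=6
  k=83, idx=5, ix=7
  k=83, idx=6, ix=0
  k=84, idx=6, ix=1
  k=86, idx=6, ix=2
  k=89, idx=6, ix=3
  k=93, idx=6, ix=4
  k=98, idx=6, ix=5
  k=104, idx=6, ix=6
  k=111, idx=6, ix=7
  k=119, idx=6, ix=8

Final answer: 119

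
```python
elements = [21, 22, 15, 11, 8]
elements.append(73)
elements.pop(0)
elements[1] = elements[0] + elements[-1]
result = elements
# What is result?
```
Trace:
  elements=[21, 22, 15, 11, 8]
  elements=[21, 22, 15, 11, 8, 73]
  elements=[22, 15, 11, 8, 73]
  elements=[22, 95, 11, 8, 73]
  elements=[22, 95, 11, 8, 73], result=[22, 95, 11, 8, 73]

Final answer: [22, 95, 11, 8, 73]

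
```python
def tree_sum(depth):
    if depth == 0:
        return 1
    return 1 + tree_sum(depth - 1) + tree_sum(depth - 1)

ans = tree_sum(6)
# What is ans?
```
Call trace (a repeated sub-call is expanded the first time; later identical calls just restate its return value):
tree_sum(depth=6)
  tree_sum(depth=5)
    tree_sum(depth=4)
      tree_sum(depth=3)
        tree_sum(depth=2)
          tree_sum(depth=1)
            tree_sum(depth=0)
            -> return 1
            tree_sum(depth=0)
            -> return 1
          -> return 3
          tree_sum(depth=1) -> return 3  (same call as traced above)
        -> return 7
        tree_sum(depth=2) -> return 7  (same call as traced above)
      -> return 15
      tree_sum(depth=3) -> return 15  (same call as traced above)
    -> return 31
    tree_sum(depth=4) -> return 31  (same call as traced above)
  -> return 63
  tree_sum(depth=5) -> return 63  (same call as traced above)
-> return 127

Final answer: 127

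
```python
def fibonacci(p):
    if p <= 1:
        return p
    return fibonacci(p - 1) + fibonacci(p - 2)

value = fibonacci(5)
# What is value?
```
Call trace (a repeated sub-call is expanded the first time; later identical calls just restate its return value):
fibonacci(p=5)
  fibonacci(p=4)
    fibonacci(p=3)
      fibonacci(p=2)
        fibonacci(p=1)
        -> return 1
        fibonacci(p=0)
        -> return 0
      -> return 1
      fibonacci(p=1)
      -> return 1
    -> return 2
    fibonacci(p=2) -> return 1  (same call as traced above)
  -> return 3
  fibonacci(p=3) -> return 2  (same call as traced above)
-> return 5

Final answer: 5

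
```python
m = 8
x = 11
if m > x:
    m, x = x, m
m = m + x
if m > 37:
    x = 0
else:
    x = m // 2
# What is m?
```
Trace:
  m=8
  m=8, x=11
  m=8, x=11
  m=19, x=11
  m=19, x=9

Final answer: 19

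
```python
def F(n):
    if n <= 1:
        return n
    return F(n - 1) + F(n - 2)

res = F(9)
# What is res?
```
Call trace (a repeated sub-call is expanded the first time; later identical calls just restate its return value):
F(n=9)
  F(n=8)
    F(n=7)
      F(n=6)
        F(n=5)
          F(n=4)
            F(n=3)
              F(n=2)
                F(n=1)
                -> return 1
                F(n=0)
                -> return 0
              -> return 1
              F(n=1)
              -> return 1
            -> return 2
            F(n=2) -> return 1  (same call as traced above)
          -> return 3
          F(n=3) -> return 2  (same call as traced above)
        -> return 5
        F(n=4) -> return 3  (same call as traced above)
      -> return 8
      F(n=5) -> return 5  (same call as traced above)
    -> return 13
    F(n=6) -> return 8  (same call as traced above)
  -> return 21
  F(n=7) -> return 13  (same call as traced above)
-> return 34

Final answer: 34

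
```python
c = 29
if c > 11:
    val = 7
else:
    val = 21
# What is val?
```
Trace:
  c=29
  c=29, val=7

Final answer: 7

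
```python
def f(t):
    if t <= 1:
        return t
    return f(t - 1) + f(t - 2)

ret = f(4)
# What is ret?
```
Call trace (a repeated sub-call is expanded the first time; later identical calls just restate its return value):
f(t=4)
  f(t=3)
    f(t=2)
      f(t=1)
      -> return 1
      f(t=0)
      -> return 0
    -> return 1
    f(t=1)
    -> return 1
  -> return 2
  f(t=2) -> return 1  (same call as traced above)
-> return 3

Final answer: 3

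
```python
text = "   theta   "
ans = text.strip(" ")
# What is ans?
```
Trace:
  text='   theta   '
  text='   theta   ', ans='theta'

Final answer: 'theta'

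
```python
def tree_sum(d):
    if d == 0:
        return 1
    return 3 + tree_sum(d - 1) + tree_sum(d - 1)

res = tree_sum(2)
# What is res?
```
Call trace (a repeated sub-call is expanded the first time; later identical calls just restate its return value):
tree_sum(d=2)
  tree_sum(d=1)
    tree_sum(d=0)
    -> return 1
    tree_sum(d=0)
    -> return 1
  -> return 5
  tree_sum(d=1) -> return 5  (same call as traced above)
-> return 13

Final answer: 13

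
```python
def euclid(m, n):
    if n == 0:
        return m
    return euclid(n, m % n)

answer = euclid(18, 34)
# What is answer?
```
Call trace:
euclid(m=18, n=34)
  euclid(m=34, n=18)
    euclid(m=18, n=16)
      euclid(m=16, n=2)
        euclid(m=2, n=0)
        -> return 2
      -> return 2
    -> return 2
  -> return 2
-> return 2

Final answer: 2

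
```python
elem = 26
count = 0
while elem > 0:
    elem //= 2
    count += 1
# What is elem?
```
Trace:
  elem=26
  elem=26, count=0
  elem=13, count=1
  elem=6, count=2
  elem=3, count=3
  elem=1, count=4
  elem=0, count=5

Final answer: 0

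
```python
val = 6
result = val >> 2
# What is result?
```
Trace:
  val=6
  val=6, result=1

Final answer: 1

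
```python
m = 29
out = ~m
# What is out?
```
Trace:
  m=29
  m=29, out=-30

Final answer: -30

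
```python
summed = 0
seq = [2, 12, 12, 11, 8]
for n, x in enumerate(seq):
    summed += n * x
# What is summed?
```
Trace:
  summed=0
  summed=0, n=0, x=2
  summed=12, n=1, x=12
  summed=36, n=2, x=12
  summed=69, n=3, x=11
  summed=101, n=4, x=8

Final answer: 101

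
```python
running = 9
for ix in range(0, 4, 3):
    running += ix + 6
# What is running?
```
Trace:
  running=9
  running=15, ix=0
  running=24, ix=3

Final answer: 24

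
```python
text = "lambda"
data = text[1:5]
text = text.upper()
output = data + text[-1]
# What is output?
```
Trace:
  text='lambda'
  text='lambda', data='ambd'
  text='LAMBDA', data='ambd'
  text='LAMBDA', data='ambd', output='ambdA'

Final answer: 'ambdA'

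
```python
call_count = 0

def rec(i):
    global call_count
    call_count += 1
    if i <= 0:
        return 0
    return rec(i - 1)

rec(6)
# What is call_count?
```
Call trace:
rec(i=6)
  rec(i=5)
    rec(i=4)
      rec(i=3)
        rec(i=2)
          rec(i=1)
            rec(i=0)
            -> return 0
          -> return 0
        -> return 0
      -> return 0
    -> return 0
  -> return 0
-> return 0

call_count is incremented once per call. rec is entered once for each i = 6, 5, 4, 3, 2, 1, 0 (the i <= 0 call returns without recursing), i.e. 6 + 1 calls.
call_count = 7

Final answer: 7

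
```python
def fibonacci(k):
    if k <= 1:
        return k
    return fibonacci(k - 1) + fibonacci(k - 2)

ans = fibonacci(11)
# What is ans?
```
Call trace (a repeated sub-call is expanded the first time; later identical calls just restate its return value):
fibonacci(k=11)
  fibonacci(k=10)
    fibonacci(k=9)
      fibonacci(k=8)
        fibonacci(k=7)
          fibonacci(k=6)
            fibonacci(k=5)
              fibonacci(k=4)
                fibonacci(k=3)
                  fibonacci(k=2)
                    fibonacci(k=1)
                    -> return 1
                    fibonacci(k=0)
                    -> return 0
                  -> return 1
                  fibonacci(k=1)
                  -> return 1
                -> return 2
                fibonacci(k=2) -> return 1  (same call as traced above)
              -> return 3
              fibonacci(k=3) -> return 2  (same call as traced above)
            -> return 5
            fibonacci(k=4) -> return 3  (same call as traced above)
          -> return 8
          fibonacci(k=5) -> return 5  (same call as traced above)
        -> return 13
        fibonacci(k=6) -> return 8  (same call as traced above)
      -> return 21
      fibonacci(k=7) -> return 13  (same call as traced above)
    -> return 34
    fibonacci(k=8) -> return 21  (same call as traced above)
  -> return 55
  fibonacci(k=9) -> return 34  (same call as traced above)
-> return 89

Final answer: 89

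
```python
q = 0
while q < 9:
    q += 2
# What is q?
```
Trace:
  q=0
  q=2
  q=4
  q=6
  q=8
  q=10

Final answer: 10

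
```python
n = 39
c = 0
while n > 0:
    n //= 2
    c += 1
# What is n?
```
Trace:
  n=39
  n=39, c=0
  n=19, c=1
  n=9, c=2
  n=4, c=3
  n=2, c=4
  n=1, c=5
  n=0, c=6

Final answer: 0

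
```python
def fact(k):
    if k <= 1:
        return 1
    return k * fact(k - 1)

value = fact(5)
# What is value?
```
Call trace:
fact(k=5)
  fact(k=4)
    fact(k=3)
      fact(k=2)
        fact(k=1)
        -> return 1
      -> return 2
    -> return 6
  -> return 24
-> return 120

Final answer: 120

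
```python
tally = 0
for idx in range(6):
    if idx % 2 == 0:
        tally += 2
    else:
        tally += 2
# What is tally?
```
Trace:
  tally=0
  tally=2, idx=0
  tally=4, idx=1
  tally=6, idx=2
  tally=8, idx=3
  tally=10, idx=4
  tally=12, idx=5

Final answer: 12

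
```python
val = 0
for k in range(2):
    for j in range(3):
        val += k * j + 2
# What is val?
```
Trace:
  val=0
  val=2, k=0, j=0
  val=4, k=0, j=1
  val=6, k=0, j=2
  val=8, k=1, j=0
  val=11, k=1, j=1
  val=15, k=1, j=2

Final answer: 15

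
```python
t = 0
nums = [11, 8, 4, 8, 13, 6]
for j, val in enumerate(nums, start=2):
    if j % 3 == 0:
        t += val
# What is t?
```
Trace:
  t=0
  t=0, j=2, val=11
  t=8, j=3, val=8
  t=8, j=4, val=4
  t=8, j=5, val=8
  t=21, j=6, val=13
  t=21, j=7, val=6

Final answer: 21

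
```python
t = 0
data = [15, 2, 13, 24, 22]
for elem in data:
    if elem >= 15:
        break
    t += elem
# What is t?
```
Trace:
  t=0
  t=0, elem=15

Final answer: 0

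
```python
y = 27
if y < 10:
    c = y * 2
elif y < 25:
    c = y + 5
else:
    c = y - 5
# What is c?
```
Trace:
  y=27
  y=27, c=22

Final answer: 22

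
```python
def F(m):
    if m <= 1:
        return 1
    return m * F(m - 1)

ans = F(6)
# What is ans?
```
Call trace:
F(m=6)
  F(m=5)
    F(m=4)
      F(m=3)
        F(m=2)
          F(m=1)
          -> return 1
        -> return 2
      -> return 6
    -> return 24
  -> return 120
-> return 720

Final answer: 720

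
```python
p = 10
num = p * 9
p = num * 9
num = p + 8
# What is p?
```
Trace:
  p=10
  p=10, num=90
  p=810, num=90
  p=810, num=818

Final answer: 810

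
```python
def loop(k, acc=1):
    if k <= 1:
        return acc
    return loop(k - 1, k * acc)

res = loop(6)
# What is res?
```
Call trace:
loop(k=6, acc=1)
  loop(k=5, acc=6)
    loop(k=4, acc=30)
      loop(k=3, acc=120)
        loop(k=2, acc=360)
          loop(k=1, acc=720)
          -> return 720
        -> return 720
      -> return 720
    -> return 720
  -> return 720
-> return 720

Final answer: 720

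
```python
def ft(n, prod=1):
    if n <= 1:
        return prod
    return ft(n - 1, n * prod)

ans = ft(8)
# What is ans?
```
Call trace:
ft(n=8, prod=1)
  ft(n=7, prod=8)
    ft(n=6, prod=56)
      ft(n=5, prod=336)
        ft(n=4, prod=1680)
          ft(n=3, prod=6720)
            ft(n=2, prod=20160)
              ft(n=1, prod=40320)
              -> return 40320
            -> return 40320
          -> return 40320
        -> return 40320
      -> return 40320
    -> return 40320
  -> return 40320
-> return 40320

Final answer: 40320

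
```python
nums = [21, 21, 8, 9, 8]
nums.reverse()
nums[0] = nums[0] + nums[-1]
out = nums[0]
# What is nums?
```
Trace:
  nums=[21, 21, 8, 9, 8]
  nums=[8, 9, 8, 21, 21]
  nums=[29, 9, 8, 21, 21]
  nums=[29, 9, 8, 21, 21], out=29

Final answer: [29, 9, 8, 21, 21]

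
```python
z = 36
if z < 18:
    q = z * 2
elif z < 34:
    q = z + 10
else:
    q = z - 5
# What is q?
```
Trace:
  z=36
  z=36, q=31

Final answer: 31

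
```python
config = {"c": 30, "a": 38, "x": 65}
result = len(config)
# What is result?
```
Trace:
  config={'c': 30, 'a': 38, 'x': 65}
  config={'c': 30, 'a': 38, 'x': 65}, result=3

Final answer: 3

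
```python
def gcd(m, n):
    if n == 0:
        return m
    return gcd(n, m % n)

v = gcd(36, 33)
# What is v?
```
Call trace:
gcd(m=36, n=33)
  gcd(m=33, n=3)
    gcd(m=3, n=0)
    -> return 3
  -> return 3
-> return 3

Final answer: 3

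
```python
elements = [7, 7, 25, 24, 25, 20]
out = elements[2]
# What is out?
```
Trace:
  elements=[7, 7, 25, 24, 25, 20]
  elements=[7, 7, 25, 24, 25, 20], out=25

Final answer: 25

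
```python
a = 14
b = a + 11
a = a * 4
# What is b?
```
Trace:
  a=14
  a=14, b=25
  a=56, b=25

Final answer: 25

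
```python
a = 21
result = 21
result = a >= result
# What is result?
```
Trace:
  a=21
  a=21, result=21
  a=21, result=True

Final answer: True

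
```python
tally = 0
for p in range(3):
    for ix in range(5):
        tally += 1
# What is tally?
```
Trace:
  tally=0
  tally=1, p=0, ix=0
  tally=2, p=0, ix=1
  tally=3, p=0, ix=2
  tally=4, p=0, ix=3
  tally=5, p=0, ix=4
  tally=6, p=1, ix=0
  tally=7, p=1, ix=1
  tally=8, p=1, ix=2
  tally=9, p=1, ix=3
  tally=10, p=1, ix=4
  tally=11, p=2, ix=0
  tally=12, p=2, ix=1
  tally=13, p=2, ix=2
  tally=14, p=2, ix=3
  tally=15, p=2, ix=4

Final answer: 15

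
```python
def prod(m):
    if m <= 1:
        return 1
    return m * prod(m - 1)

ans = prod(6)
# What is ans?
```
Call trace:
prod(m=6)
  prod(m=5)
    prod(m=4)
      prod(m=3)
        prod(m=2)
          prod(m=1)
          -> return 1
        -> return 2
      -> return 6
    -> return 24
  -> return 120
-> return 720

Final answer: 720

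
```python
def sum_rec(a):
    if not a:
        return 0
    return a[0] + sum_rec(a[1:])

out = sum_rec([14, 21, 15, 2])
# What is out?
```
Call trace:
sum_rec(a=[14, 21, 15, 2])
  sum_rec(a=[21, 15, 2])
    sum_rec(a=[15, 2])
      sum_rec(a=[2])
        sum_rec(a=[])
        -> return 0
      -> return 2
    -> return 17
  -> return 38
-> return 52

Final answer: 52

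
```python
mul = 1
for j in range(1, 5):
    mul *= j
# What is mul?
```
Trace:
  mul=1
  mul=1, j=1
  mul=2, j=2
  mul=6, j=3
  mul=24, j=4

Final answer: 24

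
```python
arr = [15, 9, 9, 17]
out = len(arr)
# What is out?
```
Trace:
  arr=[15, 9, 9, 17]
  arr=[15, 9, 9, 17], out=4

Final answer: 4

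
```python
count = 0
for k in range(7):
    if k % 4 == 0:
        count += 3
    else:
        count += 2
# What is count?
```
Trace:
  count=0
  count=3, k=0
  count=5, k=1
  count=7, k=2
  count=9, k=3
  count=12, k=4
  count=14, k=5
  count=16, k=6

Final answer: 16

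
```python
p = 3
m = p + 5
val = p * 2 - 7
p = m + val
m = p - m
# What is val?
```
Trace:
  p=3
  p=3, m=8
  p=3, m=8, val=-1
  p=7, m=8, val=-1
  p=7, m=-1, val=-1

Final answer: -1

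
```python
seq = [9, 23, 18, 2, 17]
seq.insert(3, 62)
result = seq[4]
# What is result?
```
Trace:
  seq=[9, 23, 18, 2, 17]
  seq=[9, 23, 18, 62, 2, 17]
  seq=[9, 23, 18, 62, 2, 17], result=2

Final answer: 2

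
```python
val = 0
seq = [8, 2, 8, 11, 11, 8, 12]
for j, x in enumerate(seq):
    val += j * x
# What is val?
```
Trace:
  val=0
  val=0, j=0, x=8
  val=2, j=1, x=2
  val=18, j=2, x=8
  val=51, j=3, x=11
  val=95, j=4, x=11
  val=135, j=5, x=8
  val=207, j=6, x=12

Final answer: 207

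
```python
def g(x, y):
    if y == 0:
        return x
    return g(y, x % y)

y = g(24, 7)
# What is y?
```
Call trace:
g(x=24, y=7)
  g(x=7, y=3)
    g(x=3, y=1)
      g(x=1, y=0)
      -> return 1
    -> return 1
  -> return 1
-> return 1

Final answer: 1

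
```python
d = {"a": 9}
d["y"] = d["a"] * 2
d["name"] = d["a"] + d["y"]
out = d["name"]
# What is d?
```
Trace:
  d={'a': 9}
  d={'a': 9, 'y': 18}
  d={'a': 9, 'y': 18, 'name': 27}
  d={'a': 9, 'y': 18, 'name': 27}, out=27

Final answer: {'a': 9, 'y': 18, 'name': 27}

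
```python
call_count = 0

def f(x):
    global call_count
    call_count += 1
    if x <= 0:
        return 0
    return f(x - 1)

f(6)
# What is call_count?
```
Call trace:
f(x=6)
  f(x=5)
    f(x=4)
      f(x=3)
        f(x=2)
          f(x=1)
            f(x=0)
            -> return 0
          -> return 0
        -> return 0
      -> return 0
    -> return 0
  -> return 0
-> return 0

call_count is incremented once per call. f is entered once for each x = 6, 5, 4, 3, 2, 1, 0 (the x <= 0 call returns without recursing), i.e. 6 + 1 calls.
call_count = 7

Final answer: 7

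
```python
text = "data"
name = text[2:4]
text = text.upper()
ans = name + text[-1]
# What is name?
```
Trace:
  text='data'
  text='data', name='ta'
  text='DATA', name='ta'
  text='DATA', name='ta', ans='taA'

Final answer: 'ta'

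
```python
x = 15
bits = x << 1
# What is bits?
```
Trace:
  x=15
  x=15, bits=30

Final answer: 30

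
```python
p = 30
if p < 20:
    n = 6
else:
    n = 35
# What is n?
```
Trace:
  p=30
  p=30, n=35

Final answer: 35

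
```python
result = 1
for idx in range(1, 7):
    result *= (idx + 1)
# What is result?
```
Trace:
  result=1
  result=2, idx=1
  result=6, idx=2
  result=24, idx=3
  result=120, idx=4
  result=720, idx=5
  result=5040, idx=6

Final answer: 5040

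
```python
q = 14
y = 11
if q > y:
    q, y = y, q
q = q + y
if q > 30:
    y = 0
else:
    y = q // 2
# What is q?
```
Trace:
  q=14
  q=14, y=11
  q=11, y=14
  q=25, y=14
  q=25, y=12

Final answer: 25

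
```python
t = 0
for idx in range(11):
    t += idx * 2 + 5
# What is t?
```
Trace:
  t=0
  t=5, idx=0
  t=12, idx=1
  t=21, idx=2
  t=32, idx=3
  t=45, idx=4
  t=60, idx=5
  t=77, idx=6
  t=96, idx=7
  t=117, idx=8
  t=140, idx=9
  t=165, idx=10

Final answer: 165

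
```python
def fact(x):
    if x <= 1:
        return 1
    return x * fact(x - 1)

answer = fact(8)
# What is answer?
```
Call trace:
fact(x=8)
  fact(x=7)
    fact(x=6)
      fact(x=5)
        fact(x=4)
          fact(x=3)
            fact(x=2)
              fact(x=1)
              -> return 1
            -> return 2
          -> return 6
        -> return 24
      -> return 120
    -> return 720
  -> return 5040
-> return 40320

Final answer: 40320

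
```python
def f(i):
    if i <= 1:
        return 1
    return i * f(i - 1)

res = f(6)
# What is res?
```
Call trace:
f(i=6)
  f(i=5)
    f(i=4)
      f(i=3)
        f(i=2)
          f(i=1)
          -> return 1
        -> return 2
      -> return 6
    -> return 24
  -> return 120
-> return 720

Final answer: 720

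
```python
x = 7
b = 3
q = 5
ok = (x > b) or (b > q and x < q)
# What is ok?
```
Trace:
  x=7
  x=7, b=3
  x=7, b=3, q=5
  x=7, b=3, q=5, ok=True

Final answer: True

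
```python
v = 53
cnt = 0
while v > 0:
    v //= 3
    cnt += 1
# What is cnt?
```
Trace:
  v=53
  v=53, cnt=0
  v=17, cnt=1
  v=5, cnt=2
  v=1, cnt=3
  v=0, cnt=4

Final answer: 4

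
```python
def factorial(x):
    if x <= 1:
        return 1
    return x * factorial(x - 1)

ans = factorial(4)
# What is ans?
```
Call trace:
factorial(x=4)
  factorial(x=3)
    factorial(x=2)
      factorial(x=1)
      -> return 1
    -> return 2
  -> return 6
-> return 24

Final answer: 24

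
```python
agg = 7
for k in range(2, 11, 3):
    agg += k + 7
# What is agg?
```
Trace:
  agg=7
  agg=16, k=2
  agg=28, k=5
  agg=43, k=8

Final answer: 43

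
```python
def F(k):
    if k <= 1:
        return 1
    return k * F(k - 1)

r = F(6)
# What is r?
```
Call trace:
F(k=6)
  F(k=5)
    F(k=4)
      F(k=3)
        F(k=2)
          F(k=1)
          -> return 1
        -> return 2
      -> return 6
    -> return 24
  -> return 120
-> return 720

Final answer: 720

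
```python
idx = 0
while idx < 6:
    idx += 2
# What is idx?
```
Trace:
  idx=0
  idx=2
  idx=4
  idx=6

Final answer: 6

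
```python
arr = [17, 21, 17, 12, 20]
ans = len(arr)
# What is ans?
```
Trace:
  arr=[17, 21, 17, 12, 20]
  arr=[17, 21, 17, 12, 20], ans=5

Final answer: 5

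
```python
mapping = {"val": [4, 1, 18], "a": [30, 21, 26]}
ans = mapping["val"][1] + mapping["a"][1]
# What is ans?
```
Trace:
  mapping={'val': [4, 1, 18], 'a': [30, 21, 26]}
  mapping={'val': [4, 1, 18], 'a': [30, 21, 26]}, ans=22

Final answer: 22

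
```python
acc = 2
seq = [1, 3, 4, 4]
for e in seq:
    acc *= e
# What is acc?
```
Trace:
  acc=2
  acc=2, e=1
  acc=6, e=3
  acc=24, e=4
  acc=96, e=4

Final answer: 96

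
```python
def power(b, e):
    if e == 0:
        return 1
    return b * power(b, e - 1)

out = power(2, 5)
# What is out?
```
Call trace:
power(b=2, e=5)
  power(b=2, e=4)
    power(b=2, e=3)
      power(b=2, e=2)
        power(b=2, e=1)
          power(b=2, e=0)
          -> return 1
        -> return 2
      -> return 4
    -> return 8
  -> return 16
-> return 32

Final answer: 32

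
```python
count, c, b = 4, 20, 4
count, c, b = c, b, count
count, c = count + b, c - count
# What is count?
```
Trace:
  count=4, c=20, b=4
  count=20, c=4, b=4
  count=24, c=-16, b=4

Final answer: 24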